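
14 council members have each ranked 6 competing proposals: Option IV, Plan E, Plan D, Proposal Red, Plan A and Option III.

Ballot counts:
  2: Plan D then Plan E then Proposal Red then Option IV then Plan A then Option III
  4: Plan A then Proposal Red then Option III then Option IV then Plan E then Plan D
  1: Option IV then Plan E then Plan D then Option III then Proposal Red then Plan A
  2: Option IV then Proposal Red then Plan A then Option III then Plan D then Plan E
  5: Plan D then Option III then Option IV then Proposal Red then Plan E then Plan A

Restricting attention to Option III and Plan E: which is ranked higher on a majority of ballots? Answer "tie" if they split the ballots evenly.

Ballots ranking Option III above Plan E: 4 + 2 + 5 = 11.
Ballots ranking Plan E above Option III: 14 − 11 = 3.
Option III wins the head-to-head 11–3.

Option III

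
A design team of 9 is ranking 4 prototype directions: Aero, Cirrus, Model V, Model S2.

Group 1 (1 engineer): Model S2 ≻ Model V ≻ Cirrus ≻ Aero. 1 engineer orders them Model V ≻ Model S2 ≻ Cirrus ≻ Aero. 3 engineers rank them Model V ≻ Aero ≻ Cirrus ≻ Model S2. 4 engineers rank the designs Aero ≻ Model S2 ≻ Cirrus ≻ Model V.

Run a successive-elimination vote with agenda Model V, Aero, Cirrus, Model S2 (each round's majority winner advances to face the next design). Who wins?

Model S2

Round 1: Model V vs Aero — 5–4, Model V advances.
Round 2: Model V vs Cirrus — 5–4, Model V advances.
Round 3: Model V vs Model S2 — 4–5, Model S2 advances.
Model S2 survives the agenda.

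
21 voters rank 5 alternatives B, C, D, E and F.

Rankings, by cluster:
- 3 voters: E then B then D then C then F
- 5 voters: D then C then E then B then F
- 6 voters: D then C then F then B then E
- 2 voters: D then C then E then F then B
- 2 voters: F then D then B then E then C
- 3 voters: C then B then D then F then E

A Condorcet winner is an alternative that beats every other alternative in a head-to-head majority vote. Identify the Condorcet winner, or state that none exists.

D

Head-to-head results (21 voters):
B vs C: 5 to 16, C.
B vs D: B preferred on 3+3 = 6 ballots; D wins 15–6.
B vs E: B is ranked higher on 6+2+3 = 11 ballots, E on 10. B wins 11–10.
B vs F: B preferred on 3+5+3 = 11 ballots; B wins 11–10.
C vs D: C is ranked higher on 3 ballots, D on 18. D wins 18–3.
C vs E: C preferred on 5+6+2+3 = 16 ballots; C wins 16–5.
C vs F: C preferred on 3+5+6+2+3 = 19 ballots; C wins 19–2.
D vs E: D is ranked higher on 5+6+2+2+3 = 18 ballots, E on 3. D wins 18–3.
D vs F: D is ranked higher on 3+5+6+2+3 = 19 ballots, F on 2. D wins 19–2.
E vs F: 3+5+2 = 10 for E, 11 for F — F by 11–10.
D defeats every rival head-to-head and is the Condorcet winner.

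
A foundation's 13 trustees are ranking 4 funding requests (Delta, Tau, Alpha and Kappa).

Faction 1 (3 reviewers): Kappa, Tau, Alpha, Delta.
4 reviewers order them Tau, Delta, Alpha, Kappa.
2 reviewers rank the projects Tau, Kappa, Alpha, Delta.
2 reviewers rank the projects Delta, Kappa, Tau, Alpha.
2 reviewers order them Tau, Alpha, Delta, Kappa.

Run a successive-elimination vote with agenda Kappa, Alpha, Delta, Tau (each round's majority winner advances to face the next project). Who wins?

Tau

Round 1: Kappa vs Alpha — 7–6, Kappa advances.
Round 2: Kappa vs Delta — 5–8, Delta advances.
Round 3: Delta vs Tau — 2–11, Tau advances.
Tau survives the agenda.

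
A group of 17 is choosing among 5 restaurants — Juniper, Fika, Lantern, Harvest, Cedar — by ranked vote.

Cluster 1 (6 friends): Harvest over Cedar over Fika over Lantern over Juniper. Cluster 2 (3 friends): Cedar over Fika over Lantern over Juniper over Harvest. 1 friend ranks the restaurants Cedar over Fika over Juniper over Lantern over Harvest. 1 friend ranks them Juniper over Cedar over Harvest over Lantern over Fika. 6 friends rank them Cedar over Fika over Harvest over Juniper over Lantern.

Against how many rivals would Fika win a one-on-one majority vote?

3

Fika against each rival (17 friends):
Fika vs Juniper: 6+3+1+6 = 16 for Fika, 1 for Juniper — Fika by 16–1.
Fika vs Lantern: 6+3+1+6 = 16 for Fika, 1 for Lantern — Fika by 16–1.
Fika vs Harvest: Fika wins 10–7.
Fika vs Cedar: Cedar wins 17–0.
Fika beats Juniper, Lantern, Harvest; loses to Cedar — 3 pairwise wins.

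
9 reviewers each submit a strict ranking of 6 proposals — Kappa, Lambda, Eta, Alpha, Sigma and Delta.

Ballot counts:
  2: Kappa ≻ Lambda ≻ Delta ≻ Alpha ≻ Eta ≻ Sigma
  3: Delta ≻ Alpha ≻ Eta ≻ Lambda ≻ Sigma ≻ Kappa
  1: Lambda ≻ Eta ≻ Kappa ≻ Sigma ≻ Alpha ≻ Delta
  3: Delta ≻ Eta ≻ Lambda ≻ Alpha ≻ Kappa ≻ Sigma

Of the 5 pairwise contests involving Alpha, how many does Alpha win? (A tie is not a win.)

Alpha against each rival (9 reviewers):
Alpha vs Kappa: Alpha wins 6–3.
Alpha vs Lambda: Lambda wins 6–3.
Alpha vs Eta: Alpha, 5–4.
Alpha vs Sigma: Alpha, 8–1.
Alpha vs Delta: Delta wins 8–1.
Alpha beats Kappa, Eta, Sigma; loses to Lambda, Delta — 3 pairwise wins.

3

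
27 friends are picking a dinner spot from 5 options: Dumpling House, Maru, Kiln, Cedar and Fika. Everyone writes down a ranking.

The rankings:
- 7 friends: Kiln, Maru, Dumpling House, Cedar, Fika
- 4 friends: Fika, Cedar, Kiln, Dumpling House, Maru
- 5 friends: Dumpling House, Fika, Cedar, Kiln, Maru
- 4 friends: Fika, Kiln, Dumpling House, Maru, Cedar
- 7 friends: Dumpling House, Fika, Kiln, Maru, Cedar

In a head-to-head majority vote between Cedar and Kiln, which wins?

Ballots ranking Cedar above Kiln: 4 + 5 = 9.
Ballots ranking Kiln above Cedar: 27 − 9 = 18.
Kiln wins the head-to-head 18–9.

Kiln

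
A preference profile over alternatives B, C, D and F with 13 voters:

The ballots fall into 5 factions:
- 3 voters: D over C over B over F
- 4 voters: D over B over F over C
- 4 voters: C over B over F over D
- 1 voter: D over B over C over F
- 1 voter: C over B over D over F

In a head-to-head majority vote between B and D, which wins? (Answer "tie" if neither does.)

D

Ballots ranking B above D: 4 + 1 = 5.
Ballots ranking D above B: 13 − 5 = 8.
D wins the head-to-head 8–5.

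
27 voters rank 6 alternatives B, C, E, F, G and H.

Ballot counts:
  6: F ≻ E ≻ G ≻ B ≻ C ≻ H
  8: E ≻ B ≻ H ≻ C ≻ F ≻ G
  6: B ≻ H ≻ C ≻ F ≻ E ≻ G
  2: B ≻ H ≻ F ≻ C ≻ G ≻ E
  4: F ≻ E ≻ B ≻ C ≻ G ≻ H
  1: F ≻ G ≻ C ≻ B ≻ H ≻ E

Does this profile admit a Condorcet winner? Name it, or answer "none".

Pairwise majorities:
B vs C: 6+8+6+2+4 = 26 for B, 1 for C — B by 26–1.
B vs E: 9 to 18, E.
B vs F: B is ranked higher on 8+6+2 = 16 ballots, F on 11. B wins 16–11.
B vs G: 20 to 7, B.
B vs H: B is ranked higher on 6+8+6+2+4+1 = 27 ballots, H on 0. B wins 27–0.
C vs E: C preferred on 6+2+1 = 9 ballots; E wins 18–9.
C vs F: 8+6 = 14 for C, 13 for F — C by 14–13.
C vs G: 8+6+2+4 = 20 for C, 7 for G — C by 20–7.
C vs H: C preferred on 6+4+1 = 11 ballots; H wins 16–11.
E vs F: E is ranked higher on 8 ballots, F on 19. F wins 19–8.
E vs G: 6+8+6+4 = 24 for E, 3 for G — E by 24–3.
E vs H: E is ranked higher on 6+8+4 = 18 ballots, H on 9. E wins 18–9.
F vs G: F is ranked higher on 6+8+6+2+4+1 = 27 ballots, G on 0. F wins 27–0.
F vs H: F preferred on 6+4+1 = 11 ballots; H wins 16–11.
G vs H: G preferred on 6+4+1 = 11 ballots; H wins 16–11.
Every alternative loses at least once (B loses to E; C loses to B; E loses to F; F loses to B; G loses to B; H loses to B). The majority relation contains the cycle B beats F beats E beats B, so there is no Condorcet winner.

none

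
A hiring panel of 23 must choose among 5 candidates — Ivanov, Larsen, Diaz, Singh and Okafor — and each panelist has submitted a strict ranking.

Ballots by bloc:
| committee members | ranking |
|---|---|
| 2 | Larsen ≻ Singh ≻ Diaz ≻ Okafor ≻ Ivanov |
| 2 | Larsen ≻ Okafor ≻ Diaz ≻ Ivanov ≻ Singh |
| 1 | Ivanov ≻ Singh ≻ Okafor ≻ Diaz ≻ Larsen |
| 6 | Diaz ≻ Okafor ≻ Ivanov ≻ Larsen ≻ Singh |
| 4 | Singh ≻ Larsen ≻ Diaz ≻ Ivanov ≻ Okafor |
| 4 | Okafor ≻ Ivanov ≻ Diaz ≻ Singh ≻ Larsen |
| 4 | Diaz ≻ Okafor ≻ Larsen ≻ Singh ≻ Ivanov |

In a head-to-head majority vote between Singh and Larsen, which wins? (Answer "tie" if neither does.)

Larsen

Ballots ranking Singh above Larsen: 1 + 4 + 4 = 9.
Ballots ranking Larsen above Singh: 23 − 9 = 14.
Larsen wins the head-to-head 14–9.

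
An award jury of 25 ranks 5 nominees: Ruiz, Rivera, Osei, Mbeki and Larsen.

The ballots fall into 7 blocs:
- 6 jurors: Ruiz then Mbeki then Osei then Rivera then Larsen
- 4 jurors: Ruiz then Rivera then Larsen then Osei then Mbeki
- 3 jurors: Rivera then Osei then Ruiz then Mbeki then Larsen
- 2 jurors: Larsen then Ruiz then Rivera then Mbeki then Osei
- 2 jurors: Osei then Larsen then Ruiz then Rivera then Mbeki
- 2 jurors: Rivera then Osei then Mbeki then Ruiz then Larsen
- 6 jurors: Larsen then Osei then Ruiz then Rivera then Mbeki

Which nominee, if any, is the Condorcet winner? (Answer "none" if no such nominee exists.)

Pairwise majorities:
Ruiz vs Rivera: 20 to 5, Ruiz.
Ruiz vs Osei: 12 to 13, Osei.
Ruiz vs Mbeki: Ruiz preferred on 6+4+3+2+2+6 = 23 ballots; Ruiz wins 23–2.
Ruiz vs Larsen: Ruiz is ranked higher on 6+4+3+2 = 15 ballots, Larsen on 10. Ruiz wins 15–10.
Rivera vs Osei: Rivera preferred on 4+3+2+2 = 11 ballots; Osei wins 14–11.
Rivera vs Mbeki: Rivera is ranked higher on 4+3+2+2+2+6 = 19 ballots, Mbeki on 6. Rivera wins 19–6.
Rivera vs Larsen: Rivera preferred on 6+4+3+2 = 15 ballots; Rivera wins 15–10.
Osei vs Mbeki: Osei preferred on 4+3+2+2+6 = 17 ballots; Osei wins 17–8.
Osei vs Larsen: 6+3+2+2 = 13 for Osei, 12 for Larsen — Osei by 13–12.
Mbeki vs Larsen: 11 to 14, Larsen.
Osei defeats every rival head-to-head and is the Condorcet winner.

Osei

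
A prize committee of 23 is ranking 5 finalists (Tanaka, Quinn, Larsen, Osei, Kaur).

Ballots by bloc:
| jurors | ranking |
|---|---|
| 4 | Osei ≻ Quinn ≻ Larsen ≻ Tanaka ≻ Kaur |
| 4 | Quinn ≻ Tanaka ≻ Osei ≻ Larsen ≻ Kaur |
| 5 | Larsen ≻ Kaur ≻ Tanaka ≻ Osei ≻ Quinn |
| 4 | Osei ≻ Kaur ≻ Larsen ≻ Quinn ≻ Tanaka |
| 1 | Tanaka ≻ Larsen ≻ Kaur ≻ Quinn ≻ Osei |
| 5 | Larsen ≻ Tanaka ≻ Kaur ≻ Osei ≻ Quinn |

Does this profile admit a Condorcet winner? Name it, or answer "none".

none

Check each pair by majority over 23 ballots:
Tanaka vs Quinn: Tanaka is ranked higher on 5+1+5 = 11 ballots, Quinn on 12. Quinn wins 12–11.
Tanaka vs Larsen: 4+1 = 5 for Tanaka, 18 for Larsen — Larsen by 18–5.
Tanaka vs Osei: Tanaka is ranked higher on 4+5+1+5 = 15 ballots, Osei on 8. Tanaka wins 15–8.
Tanaka vs Kaur: Tanaka preferred on 4+4+1+5 = 14 ballots; Tanaka wins 14–9.
Quinn vs Larsen: 4+4 = 8 for Quinn, 15 for Larsen — Larsen by 15–8.
Quinn vs Osei: Quinn preferred on 4+1 = 5 ballots; Osei wins 18–5.
Quinn vs Kaur: Quinn is ranked higher on 4+4 = 8 ballots, Kaur on 15. Kaur wins 15–8.
Larsen vs Osei: 5+1+5 = 11 for Larsen, 12 for Osei — Osei by 12–11.
Larsen vs Kaur: Larsen is ranked higher on 4+4+5+1+5 = 19 ballots, Kaur on 4. Larsen wins 19–4.
Osei vs Kaur: 12 to 11, Osei.
Every nominee loses at least once (Tanaka loses to Quinn; Quinn loses to Larsen; Larsen loses to Osei; Osei loses to Tanaka; Kaur loses to Tanaka). The majority relation contains the cycle Tanaka > Osei > Quinn > Tanaka, so there is no Condorcet winner.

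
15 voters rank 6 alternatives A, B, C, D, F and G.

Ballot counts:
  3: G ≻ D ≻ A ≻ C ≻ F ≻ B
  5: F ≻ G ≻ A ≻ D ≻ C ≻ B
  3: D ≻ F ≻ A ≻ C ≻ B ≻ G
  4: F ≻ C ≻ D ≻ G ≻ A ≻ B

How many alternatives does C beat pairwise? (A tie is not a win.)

1

C against each rival (15 voters):
C vs A: A wins 11–4.
C vs B: C preferred on 3+5+3+4 = 15 ballots; C wins 15–0.
C vs D: C is ranked higher on 4 ballots, D on 11. D wins 11–4.
C vs F: C is ranked higher on 3 ballots, F on 12. F wins 12–3.
C vs G: C preferred on 3+4 = 7 ballots; G wins 8–7.
C beats B; loses to A, D, F, G — 1 pairwise win.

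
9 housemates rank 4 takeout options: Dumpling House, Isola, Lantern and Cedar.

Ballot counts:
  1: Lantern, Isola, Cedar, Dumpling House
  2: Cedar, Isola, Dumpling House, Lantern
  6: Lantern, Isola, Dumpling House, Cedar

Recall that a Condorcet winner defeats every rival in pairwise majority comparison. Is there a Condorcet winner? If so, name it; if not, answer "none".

Pairwise majorities:
Dumpling House vs Isola: Isola, 9–0.
Dumpling House–Lantern: Lantern 7–2.
Dumpling House–Cedar: Dumpling House 6–3.
Isola–Lantern: Lantern 7–2.
Isola–Cedar: Isola 7–2.
Lantern vs Cedar: Lantern wins 7–2.
Lantern beats each of Dumpling House, Isola, Cedar — Lantern is the Condorcet winner.

Lantern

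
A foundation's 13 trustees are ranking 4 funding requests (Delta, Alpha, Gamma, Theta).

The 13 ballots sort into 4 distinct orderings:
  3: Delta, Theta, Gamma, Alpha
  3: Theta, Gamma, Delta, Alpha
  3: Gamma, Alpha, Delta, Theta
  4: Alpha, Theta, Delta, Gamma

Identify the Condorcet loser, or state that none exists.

none

Pairwise majorities:
Delta vs Alpha: 3+3 = 6 for Delta, 7 for Alpha — Alpha by 7–6.
Delta vs Gamma: Delta wins 7–6.
Delta vs Theta: 6 to 7, Theta.
Alpha vs Gamma: Gamma, 9–4.
Alpha vs Theta: Alpha wins 7–6.
Gamma vs Theta: Theta wins 10–3.
No project is winless: Delta beats Gamma; Alpha beats Delta; Gamma beats Alpha; Theta beats Delta. There is no Condorcet loser.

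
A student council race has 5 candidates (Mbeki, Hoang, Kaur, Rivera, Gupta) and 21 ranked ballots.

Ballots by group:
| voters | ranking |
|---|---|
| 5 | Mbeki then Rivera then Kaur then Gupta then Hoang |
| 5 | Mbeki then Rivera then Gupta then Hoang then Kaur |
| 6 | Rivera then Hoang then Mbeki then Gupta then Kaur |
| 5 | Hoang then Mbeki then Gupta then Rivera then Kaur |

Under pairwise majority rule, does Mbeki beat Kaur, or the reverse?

Mbeki

Ballots ranking Mbeki above Kaur: 5 + 5 + 6 + 5 = 21.
Ballots ranking Kaur above Mbeki: 21 − 21 = 0.
Mbeki wins the head-to-head 21–0.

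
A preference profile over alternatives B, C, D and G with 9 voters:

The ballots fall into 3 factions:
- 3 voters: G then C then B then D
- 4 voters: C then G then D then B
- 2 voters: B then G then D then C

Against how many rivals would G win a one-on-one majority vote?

3

G against each rival (9 voters):
G vs B: G preferred on 3+4 = 7 ballots; G wins 7–2.
G–C: G 5–4.
G vs D: G, 9–0.
G beats B, C, D — 3 pairwise wins.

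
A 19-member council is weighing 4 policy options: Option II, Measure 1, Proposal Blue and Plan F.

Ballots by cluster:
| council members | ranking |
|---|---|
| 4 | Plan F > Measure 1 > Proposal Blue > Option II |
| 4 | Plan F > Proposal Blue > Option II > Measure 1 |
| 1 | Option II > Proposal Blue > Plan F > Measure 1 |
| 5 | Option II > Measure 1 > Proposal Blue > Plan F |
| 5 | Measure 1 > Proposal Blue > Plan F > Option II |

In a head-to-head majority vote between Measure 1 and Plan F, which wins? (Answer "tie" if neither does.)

Measure 1

Ballots ranking Measure 1 above Plan F: 5 + 5 = 10.
Ballots ranking Plan F above Measure 1: 19 − 10 = 9.
Measure 1 wins the head-to-head 10–9.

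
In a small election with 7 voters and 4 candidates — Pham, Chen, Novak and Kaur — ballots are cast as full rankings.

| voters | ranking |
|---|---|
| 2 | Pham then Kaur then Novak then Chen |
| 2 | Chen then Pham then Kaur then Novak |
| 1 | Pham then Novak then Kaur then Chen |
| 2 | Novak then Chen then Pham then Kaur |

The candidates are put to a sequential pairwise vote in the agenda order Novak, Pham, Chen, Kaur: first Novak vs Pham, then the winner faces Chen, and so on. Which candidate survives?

Round 1: Novak vs Pham — 2–5, Pham advances.
Round 2: Pham vs Chen — 3–4, Chen advances.
Round 3: Chen vs Kaur — 4–3, Chen advances.
The agenda winner is Chen.

Chen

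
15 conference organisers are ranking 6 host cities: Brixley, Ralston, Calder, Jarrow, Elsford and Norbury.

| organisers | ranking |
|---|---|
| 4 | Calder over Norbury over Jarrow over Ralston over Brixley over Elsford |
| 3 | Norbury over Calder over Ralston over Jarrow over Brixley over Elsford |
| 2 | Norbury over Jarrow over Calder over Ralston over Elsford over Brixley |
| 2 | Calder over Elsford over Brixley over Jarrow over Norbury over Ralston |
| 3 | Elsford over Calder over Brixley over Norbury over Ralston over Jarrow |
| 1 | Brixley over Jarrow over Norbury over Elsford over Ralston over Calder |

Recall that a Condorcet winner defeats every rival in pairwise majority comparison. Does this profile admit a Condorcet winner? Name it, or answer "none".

Check each pair by majority over 15 ballots:
Brixley–Ralston: Ralston 9–6.
Brixley vs Calder: Brixley preferred on 1 ballot; Calder wins 14–1.
Brixley vs Jarrow: 6 to 9, Jarrow.
Brixley–Elsford: Brixley 8–7.
Brixley vs Norbury: Brixley is ranked higher on 2+3+1 = 6 ballots, Norbury on 9. Norbury wins 9–6.
Ralston vs Calder: 1 for Ralston, 14 for Calder — Calder by 14–1.
Ralston vs Jarrow: Jarrow wins 9–6.
Ralston vs Elsford: Ralston wins 9–6.
Ralston vs Norbury: 0 to 15, Norbury.
Calder–Jarrow: Calder 12–3.
Calder vs Elsford: 11 to 4, Calder.
Calder vs Norbury: 4+2+3 = 9 for Calder, 6 for Norbury — Calder by 9–6.
Jarrow vs Elsford: 4+3+2+1 = 10 for Jarrow, 5 for Elsford — Jarrow by 10–5.
Jarrow vs Norbury: Jarrow is ranked higher on 2+1 = 3 ballots, Norbury on 12. Norbury wins 12–3.
Elsford–Norbury: Norbury 10–5.
Only Calder has no losses; Calder is the Condorcet winner.

Calder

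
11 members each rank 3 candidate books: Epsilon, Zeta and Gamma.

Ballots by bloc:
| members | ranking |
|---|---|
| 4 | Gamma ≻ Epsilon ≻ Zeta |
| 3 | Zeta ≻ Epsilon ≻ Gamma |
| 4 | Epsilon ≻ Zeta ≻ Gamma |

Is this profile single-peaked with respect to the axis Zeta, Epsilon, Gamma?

yes

Axis positions: Zeta=1, Epsilon=2, Gamma=3.
Bloc 1 (peak Gamma at position 3): ranking walks positions 3-2-1, expanding outward from the peak — single-peaked.
Bloc 2 (peak Zeta at position 1): ranking walks positions 1-2-3, expanding outward from the peak — single-peaked.
Bloc 3 (peak Epsilon at position 2): ranking walks positions 2-1-3, expanding outward from the peak — single-peaked.
Every ranking is single-peaked on this axis.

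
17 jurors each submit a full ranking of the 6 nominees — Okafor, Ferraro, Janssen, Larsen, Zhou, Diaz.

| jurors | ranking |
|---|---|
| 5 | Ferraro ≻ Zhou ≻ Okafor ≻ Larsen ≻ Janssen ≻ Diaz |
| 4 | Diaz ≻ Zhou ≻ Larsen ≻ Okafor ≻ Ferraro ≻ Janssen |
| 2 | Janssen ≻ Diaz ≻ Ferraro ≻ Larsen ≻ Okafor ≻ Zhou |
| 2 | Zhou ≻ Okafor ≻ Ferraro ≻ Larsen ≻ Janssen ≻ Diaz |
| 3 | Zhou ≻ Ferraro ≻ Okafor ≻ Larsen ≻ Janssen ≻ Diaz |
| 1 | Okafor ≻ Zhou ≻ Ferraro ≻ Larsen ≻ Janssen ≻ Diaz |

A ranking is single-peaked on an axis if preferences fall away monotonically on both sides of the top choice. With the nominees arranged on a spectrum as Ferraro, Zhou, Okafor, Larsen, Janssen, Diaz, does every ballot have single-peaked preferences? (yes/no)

no

Axis positions: Ferraro=1, Zhou=2, Okafor=3, Larsen=4, Janssen=5, Diaz=6.
Group 1 (peak Ferraro at position 1): ranking walks positions 1-2-3-4-5-6, expanding outward from the peak — single-peaked.
Group 2: ranking walks positions 6-2-4-3-1-5; Zhou is ranked above Janssen even though Janssen lies between Zhou and the peak Diaz on the axis — preferences dip and rise again. Not single-peaked.
Group 3: ranking walks positions 5-6-1-4-3-2; Ferraro is ranked above Larsen even though Larsen lies between Ferraro and the peak Janssen on the axis — preferences dip and rise again. Not single-peaked.
Group 4 (peak Zhou at position 2): ranking walks positions 2-3-1-4-5-6, expanding outward from the peak — single-peaked.
Group 5 (peak Zhou at position 2): ranking walks positions 2-1-3-4-5-6, expanding outward from the peak — single-peaked.
Group 6 (peak Okafor at position 3): ranking walks positions 3-2-1-4-5-6, expanding outward from the peak — single-peaked.
Group 2 violates single-peakedness, so the profile is not single-peaked on this axis.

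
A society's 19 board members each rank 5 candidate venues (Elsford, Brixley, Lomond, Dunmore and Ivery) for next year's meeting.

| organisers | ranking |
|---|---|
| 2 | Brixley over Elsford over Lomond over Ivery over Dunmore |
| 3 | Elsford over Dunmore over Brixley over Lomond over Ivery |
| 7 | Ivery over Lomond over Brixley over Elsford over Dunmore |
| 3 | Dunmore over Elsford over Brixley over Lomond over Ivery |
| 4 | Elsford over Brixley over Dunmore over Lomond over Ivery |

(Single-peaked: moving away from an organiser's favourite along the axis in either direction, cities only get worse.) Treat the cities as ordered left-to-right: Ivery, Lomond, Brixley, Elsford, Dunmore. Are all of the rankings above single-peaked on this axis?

yes

Axis positions: Ivery=1, Lomond=2, Brixley=3, Elsford=4, Dunmore=5.
Type 1 (peak Brixley at position 3): ranking walks positions 3-4-2-1-5, expanding outward from the peak — single-peaked.
Type 2 (peak Elsford at position 4): ranking walks positions 4-5-3-2-1, expanding outward from the peak — single-peaked.
Type 3 (peak Ivery at position 1): ranking walks positions 1-2-3-4-5, expanding outward from the peak — single-peaked.
Type 4 (peak Dunmore at position 5): ranking walks positions 5-4-3-2-1, expanding outward from the peak — single-peaked.
Type 5 (peak Elsford at position 4): ranking walks positions 4-3-5-2-1, expanding outward from the peak — single-peaked.
Every ranking is single-peaked on this axis.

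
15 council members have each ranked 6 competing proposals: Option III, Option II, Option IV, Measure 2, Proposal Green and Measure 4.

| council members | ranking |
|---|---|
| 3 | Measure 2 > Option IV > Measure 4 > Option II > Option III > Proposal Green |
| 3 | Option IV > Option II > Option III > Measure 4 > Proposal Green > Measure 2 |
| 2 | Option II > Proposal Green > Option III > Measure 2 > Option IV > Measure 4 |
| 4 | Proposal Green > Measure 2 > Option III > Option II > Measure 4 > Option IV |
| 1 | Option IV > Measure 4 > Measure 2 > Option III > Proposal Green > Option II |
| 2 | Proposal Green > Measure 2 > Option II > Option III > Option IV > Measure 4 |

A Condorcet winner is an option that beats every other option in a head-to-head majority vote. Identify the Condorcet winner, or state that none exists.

Head-to-head results (15 council members):
Option III vs Option II: Option III preferred on 4+1 = 5 ballots; Option II wins 10–5.
Option III vs Option IV: 8 to 7, Option III.
Option III vs Measure 2: Option III preferred on 3+2 = 5 ballots; Measure 2 wins 10–5.
Option III vs Proposal Green: Option III is ranked higher on 3+3+1 = 7 ballots, Proposal Green on 8. Proposal Green wins 8–7.
Option III vs Measure 4: 11 to 4, Option III.
Option II vs Option IV: Option II is ranked higher on 2+4+2 = 8 ballots, Option IV on 7. Option II wins 8–7.
Option II vs Measure 2: Option II is ranked higher on 3+2 = 5 ballots, Measure 2 on 10. Measure 2 wins 10–5.
Option II vs Proposal Green: Option II is ranked higher on 3+3+2 = 8 ballots, Proposal Green on 7. Option II wins 8–7.
Option II vs Measure 4: Option II is ranked higher on 3+2+4+2 = 11 ballots, Measure 4 on 4. Option II wins 11–4.
Option IV vs Measure 2: Option IV preferred on 3+1 = 4 ballots; Measure 2 wins 11–4.
Option IV vs Proposal Green: 7 to 8, Proposal Green.
Option IV vs Measure 4: Option IV is ranked higher on 3+3+2+1+2 = 11 ballots, Measure 4 on 4. Option IV wins 11–4.
Measure 2 vs Proposal Green: Measure 2 is ranked higher on 3+1 = 4 ballots, Proposal Green on 11. Proposal Green wins 11–4.
Measure 2 vs Measure 4: 3+2+4+2 = 11 for Measure 2, 4 for Measure 4 — Measure 2 by 11–4.
Proposal Green vs Measure 4: Proposal Green preferred on 2+4+2 = 8 ballots; Proposal Green wins 8–7.
Every option loses at least once (Option III loses to Option II; Option II loses to Measure 2; Option IV loses to Option III; Measure 2 loses to Proposal Green; Proposal Green loses to Option II; Measure 4 loses to Option III). The majority relation contains the cycle Option II beats Proposal Green beats Measure 2 beats Option II, so there is no Condorcet winner.

none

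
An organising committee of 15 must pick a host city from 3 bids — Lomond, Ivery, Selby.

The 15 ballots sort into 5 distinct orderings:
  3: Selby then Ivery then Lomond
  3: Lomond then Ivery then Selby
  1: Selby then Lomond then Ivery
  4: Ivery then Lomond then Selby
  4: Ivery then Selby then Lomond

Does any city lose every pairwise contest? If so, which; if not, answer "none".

Head-to-head results (15 organisers):
Lomond vs Ivery: Ivery wins 11–4.
Lomond vs Selby: Selby, 8–7.
Ivery vs Selby: Ivery wins 11–4.
Lomond loses to every other city — it is the Condorcet loser.

Lomond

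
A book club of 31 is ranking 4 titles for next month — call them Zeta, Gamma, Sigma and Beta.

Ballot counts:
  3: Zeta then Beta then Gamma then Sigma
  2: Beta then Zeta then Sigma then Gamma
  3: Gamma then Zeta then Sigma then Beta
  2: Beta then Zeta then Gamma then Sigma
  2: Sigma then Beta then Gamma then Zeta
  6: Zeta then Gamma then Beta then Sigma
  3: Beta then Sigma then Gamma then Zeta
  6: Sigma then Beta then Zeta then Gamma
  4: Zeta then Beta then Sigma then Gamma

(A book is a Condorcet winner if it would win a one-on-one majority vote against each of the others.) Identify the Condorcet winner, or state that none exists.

Head-to-head results (31 members):
Zeta vs Gamma: Zeta is ranked higher on 3+2+2+6+6+4 = 23 ballots, Gamma on 8. Zeta wins 23–8.
Zeta vs Sigma: Zeta preferred on 3+2+3+2+6+4 = 20 ballots; Zeta wins 20–11.
Zeta vs Beta: Zeta preferred on 3+3+6+4 = 16 ballots; Zeta wins 16–15.
Gamma vs Sigma: Gamma preferred on 3+3+2+6 = 14 ballots; Sigma wins 17–14.
Gamma vs Beta: 9 to 22, Beta.
Sigma vs Beta: Sigma is ranked higher on 3+2+6 = 11 ballots, Beta on 20. Beta wins 20–11.
Only Zeta has no losses; Zeta is the Condorcet winner.

Zeta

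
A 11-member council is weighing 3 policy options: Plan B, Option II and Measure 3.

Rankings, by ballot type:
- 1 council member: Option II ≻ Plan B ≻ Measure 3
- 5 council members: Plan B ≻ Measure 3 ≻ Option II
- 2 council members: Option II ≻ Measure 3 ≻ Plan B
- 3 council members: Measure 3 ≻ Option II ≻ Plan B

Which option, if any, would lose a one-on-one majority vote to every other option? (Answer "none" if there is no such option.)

none

Head-to-head results (11 council members):
Plan B–Option II: Option II 6–5.
Plan B vs Measure 3: 1+5 = 6 for Plan B, 5 for Measure 3 — Plan B by 6–5.
Option II vs Measure 3: 1+2 = 3 for Option II, 8 for Measure 3 — Measure 3 by 8–3.
Each option has at least one pairwise win (Plan B beats Measure 3; Option II beats Plan B; Measure 3 beats Option II) — no Condorcet loser.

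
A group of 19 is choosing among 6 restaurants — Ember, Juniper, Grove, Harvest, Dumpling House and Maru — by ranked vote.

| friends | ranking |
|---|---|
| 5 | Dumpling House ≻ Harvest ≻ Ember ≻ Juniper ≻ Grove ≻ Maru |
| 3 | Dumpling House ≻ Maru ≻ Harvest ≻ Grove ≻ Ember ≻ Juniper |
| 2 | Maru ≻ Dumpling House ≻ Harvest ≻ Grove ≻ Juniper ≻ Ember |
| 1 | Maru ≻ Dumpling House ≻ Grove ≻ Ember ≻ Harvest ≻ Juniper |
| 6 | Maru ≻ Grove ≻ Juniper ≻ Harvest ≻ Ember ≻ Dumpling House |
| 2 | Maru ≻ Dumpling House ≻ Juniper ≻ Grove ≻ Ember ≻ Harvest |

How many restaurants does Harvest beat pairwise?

3

Harvest against each rival (19 friends):
Harvest vs Ember: 16 to 3, Harvest.
Harvest vs Juniper: 11 to 8, Harvest.
Harvest vs Grove: 5+3+2 = 10 for Harvest, 9 for Grove — Harvest by 10–9.
Harvest vs Dumpling House: Dumpling House, 13–6.
Harvest vs Maru: Maru wins 14–5.
Harvest beats Ember, Juniper, Grove; loses to Dumpling House, Maru — 3 pairwise wins.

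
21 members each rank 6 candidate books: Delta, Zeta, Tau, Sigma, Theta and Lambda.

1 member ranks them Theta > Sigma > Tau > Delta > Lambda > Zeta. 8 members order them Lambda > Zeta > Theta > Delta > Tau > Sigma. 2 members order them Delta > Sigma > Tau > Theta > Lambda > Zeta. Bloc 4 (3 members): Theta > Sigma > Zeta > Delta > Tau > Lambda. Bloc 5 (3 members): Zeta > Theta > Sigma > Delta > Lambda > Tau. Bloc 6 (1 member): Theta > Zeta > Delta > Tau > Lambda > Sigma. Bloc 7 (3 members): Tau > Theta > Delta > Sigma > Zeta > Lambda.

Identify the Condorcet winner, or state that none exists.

none

Pairwise majorities:
Delta vs Zeta: Delta preferred on 1+2+3 = 6 ballots; Zeta wins 15–6.
Delta vs Tau: 8+2+3+3+1 = 17 for Delta, 4 for Tau — Delta by 17–4.
Delta vs Sigma: 8+2+1+3 = 14 for Delta, 7 for Sigma — Delta by 14–7.
Delta vs Theta: 2 for Delta, 19 for Theta — Theta by 19–2.
Delta vs Lambda: Delta preferred on 1+2+3+3+1+3 = 13 ballots; Delta wins 13–8.
Zeta vs Tau: 15 to 6, Zeta.
Zeta vs Sigma: 12 to 9, Zeta.
Zeta vs Theta: Zeta preferred on 8+3 = 11 ballots; Zeta wins 11–10.
Zeta vs Lambda: 3+3+1+3 = 10 for Zeta, 11 for Lambda — Lambda by 11–10.
Tau vs Sigma: 12 to 9, Tau.
Tau vs Theta: Tau preferred on 2+3 = 5 ballots; Theta wins 16–5.
Tau vs Lambda: Tau preferred on 1+2+3+1+3 = 10 ballots; Lambda wins 11–10.
Sigma vs Theta: 2 for Sigma, 19 for Theta — Theta by 19–2.
Sigma vs Lambda: Sigma is ranked higher on 1+2+3+3+3 = 12 ballots, Lambda on 9. Sigma wins 12–9.
Theta vs Lambda: 1+2+3+3+1+3 = 13 for Theta, 8 for Lambda — Theta by 13–8.
Each book drops at least one matchup (Delta loses to Zeta; Zeta loses to Lambda; Tau loses to Delta; Sigma loses to Delta; Theta loses to Zeta; Lambda loses to Delta); the cycle Delta > Lambda > Zeta > Delta rules out a Condorcet winner.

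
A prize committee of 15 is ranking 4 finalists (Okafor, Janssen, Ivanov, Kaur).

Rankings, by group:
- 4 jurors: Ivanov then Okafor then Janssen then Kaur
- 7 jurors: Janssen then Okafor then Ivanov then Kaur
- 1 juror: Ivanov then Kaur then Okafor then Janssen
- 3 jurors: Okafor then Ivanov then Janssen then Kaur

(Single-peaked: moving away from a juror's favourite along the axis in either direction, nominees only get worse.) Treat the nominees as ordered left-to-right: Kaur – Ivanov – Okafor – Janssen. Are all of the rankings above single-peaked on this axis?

Axis positions: Kaur=1, Ivanov=2, Okafor=3, Janssen=4.
Group 1 (peak Ivanov at position 2): ranking walks positions 2-3-4-1, expanding outward from the peak — single-peaked.
Group 2 (peak Janssen at position 4): ranking walks positions 4-3-2-1, expanding outward from the peak — single-peaked.
Group 3 (peak Ivanov at position 2): ranking walks positions 2-1-3-4, expanding outward from the peak — single-peaked.
Group 4 (peak Okafor at position 3): ranking walks positions 3-2-4-1, expanding outward from the peak — single-peaked.
Every ranking is single-peaked on this axis.

yes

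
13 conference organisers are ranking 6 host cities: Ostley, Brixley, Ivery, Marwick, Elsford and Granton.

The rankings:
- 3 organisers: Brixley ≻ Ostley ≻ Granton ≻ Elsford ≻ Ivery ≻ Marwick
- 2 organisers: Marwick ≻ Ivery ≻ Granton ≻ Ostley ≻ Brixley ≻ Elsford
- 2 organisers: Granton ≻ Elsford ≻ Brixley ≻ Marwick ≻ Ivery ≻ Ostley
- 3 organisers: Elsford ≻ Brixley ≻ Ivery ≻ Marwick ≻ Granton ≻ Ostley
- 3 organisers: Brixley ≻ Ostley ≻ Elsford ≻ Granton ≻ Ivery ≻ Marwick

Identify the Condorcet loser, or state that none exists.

none

Pairwise majorities:
Ostley–Brixley: Brixley 11–2.
Ostley vs Ivery: 3+3 = 6 for Ostley, 7 for Ivery — Ivery by 7–6.
Ostley vs Marwick: Ostley is ranked higher on 3+3 = 6 ballots, Marwick on 7. Marwick wins 7–6.
Ostley vs Elsford: Ostley is ranked higher on 3+2+3 = 8 ballots, Elsford on 5. Ostley wins 8–5.
Ostley vs Granton: Granton wins 7–6.
Brixley vs Ivery: 3+2+3+3 = 11 for Brixley, 2 for Ivery — Brixley by 11–2.
Brixley–Marwick: Brixley 11–2.
Brixley vs Elsford: Brixley is ranked higher on 3+2+3 = 8 ballots, Elsford on 5. Brixley wins 8–5.
Brixley vs Granton: Brixley is ranked higher on 3+3+3 = 9 ballots, Granton on 4. Brixley wins 9–4.
Ivery vs Marwick: Ivery, 9–4.
Ivery vs Elsford: 2 to 11, Elsford.
Ivery–Granton: Granton 8–5.
Marwick vs Elsford: Elsford wins 11–2.
Marwick vs Granton: Granton, 8–5.
Elsford vs Granton: Granton, 7–6.
Each city has at least one pairwise win (Ostley beats Elsford; Brixley beats Ostley; Ivery beats Ostley; Marwick beats Ostley; Elsford beats Ivery; Granton beats Ostley) — no Condorcet loser.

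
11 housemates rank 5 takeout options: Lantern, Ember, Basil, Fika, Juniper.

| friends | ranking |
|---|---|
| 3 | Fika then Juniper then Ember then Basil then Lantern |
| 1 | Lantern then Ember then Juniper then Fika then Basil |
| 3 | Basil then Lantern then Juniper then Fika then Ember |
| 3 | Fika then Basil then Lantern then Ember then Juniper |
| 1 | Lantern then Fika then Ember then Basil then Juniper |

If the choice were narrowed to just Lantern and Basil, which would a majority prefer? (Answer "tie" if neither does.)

Ballots ranking Lantern above Basil: 1 + 1 = 2.
Ballots ranking Basil above Lantern: 11 − 2 = 9.
Basil wins the head-to-head 9–2.

Basil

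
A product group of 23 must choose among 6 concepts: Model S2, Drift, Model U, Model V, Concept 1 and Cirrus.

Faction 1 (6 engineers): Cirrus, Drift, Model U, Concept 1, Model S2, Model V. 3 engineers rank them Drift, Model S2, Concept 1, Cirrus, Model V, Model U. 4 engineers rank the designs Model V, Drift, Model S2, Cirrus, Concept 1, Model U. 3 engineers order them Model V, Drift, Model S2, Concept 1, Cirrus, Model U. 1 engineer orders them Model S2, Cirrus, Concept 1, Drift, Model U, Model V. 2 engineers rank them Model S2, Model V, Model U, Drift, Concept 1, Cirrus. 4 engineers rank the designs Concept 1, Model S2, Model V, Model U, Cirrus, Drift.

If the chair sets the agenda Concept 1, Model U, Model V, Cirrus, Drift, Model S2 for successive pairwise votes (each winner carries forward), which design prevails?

Round 1: Concept 1 vs Model U — 15–8, Concept 1 advances.
Round 2: Concept 1 vs Model V — 14–9, Concept 1 advances.
Round 3: Concept 1 vs Cirrus — 12–11, Concept 1 advances.
Round 4: Concept 1 vs Drift — 5–18, Drift advances.
Round 5: Drift vs Model S2 — 16–7, Drift advances.
Drift survives the agenda.

Drift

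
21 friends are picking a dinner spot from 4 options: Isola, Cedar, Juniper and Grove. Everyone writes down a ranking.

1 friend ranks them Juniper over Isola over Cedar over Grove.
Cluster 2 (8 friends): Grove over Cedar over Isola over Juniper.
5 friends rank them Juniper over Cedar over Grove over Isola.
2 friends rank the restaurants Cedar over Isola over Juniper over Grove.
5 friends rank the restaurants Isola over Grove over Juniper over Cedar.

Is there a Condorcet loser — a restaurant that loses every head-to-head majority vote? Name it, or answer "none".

none

Pairwise majorities:
Isola vs Cedar: 6 to 15, Cedar.
Isola vs Juniper: Isola wins 15–6.
Isola vs Grove: 8 to 13, Grove.
Cedar vs Juniper: Juniper, 11–10.
Cedar vs Grove: 8 to 13, Grove.
Juniper vs Grove: Juniper is ranked higher on 1+5+2 = 8 ballots, Grove on 13. Grove wins 13–8.
Every restaurant wins at least one matchup (Isola beats Juniper; Cedar beats Isola; Juniper beats Cedar; Grove beats Isola), so there is no Condorcet loser.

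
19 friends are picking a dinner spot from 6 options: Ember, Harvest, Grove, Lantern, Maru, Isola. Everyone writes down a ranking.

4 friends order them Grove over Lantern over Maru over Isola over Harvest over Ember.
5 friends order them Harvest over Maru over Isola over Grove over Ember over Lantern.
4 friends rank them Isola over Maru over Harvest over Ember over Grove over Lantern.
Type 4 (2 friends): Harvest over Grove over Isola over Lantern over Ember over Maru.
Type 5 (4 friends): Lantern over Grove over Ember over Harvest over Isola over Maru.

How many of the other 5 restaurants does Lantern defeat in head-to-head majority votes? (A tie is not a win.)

Lantern against each rival (19 friends):
Lantern vs Ember: 4+2+4 = 10 for Lantern, 9 for Ember — Lantern by 10–9.
Lantern–Harvest: Harvest 11–8.
Lantern vs Grove: Grove, 15–4.
Lantern–Maru: Lantern 10–9.
Lantern vs Isola: 8 to 11, Isola.
Lantern beats Ember, Maru; loses to Harvest, Grove, Isola — 2 pairwise wins.

2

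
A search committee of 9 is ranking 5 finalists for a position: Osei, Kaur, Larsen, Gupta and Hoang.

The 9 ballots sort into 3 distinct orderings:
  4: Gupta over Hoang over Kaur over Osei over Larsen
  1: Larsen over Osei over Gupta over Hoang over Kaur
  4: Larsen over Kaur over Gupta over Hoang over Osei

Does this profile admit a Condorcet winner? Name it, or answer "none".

Larsen

Pairwise majorities:
Osei–Kaur: Kaur 8–1.
Osei vs Larsen: Larsen wins 5–4.
Osei vs Gupta: 1 to 8, Gupta.
Osei vs Hoang: Hoang, 8–1.
Kaur vs Larsen: Kaur preferred on 4 ballots; Larsen wins 5–4.
Kaur vs Gupta: Gupta wins 5–4.
Kaur vs Hoang: Hoang, 5–4.
Larsen vs Gupta: 5 to 4, Larsen.
Larsen vs Hoang: Larsen, 5–4.
Gupta vs Hoang: 9 to 0, Gupta.
Larsen wins every pairwise contest, so Larsen is the Condorcet winner.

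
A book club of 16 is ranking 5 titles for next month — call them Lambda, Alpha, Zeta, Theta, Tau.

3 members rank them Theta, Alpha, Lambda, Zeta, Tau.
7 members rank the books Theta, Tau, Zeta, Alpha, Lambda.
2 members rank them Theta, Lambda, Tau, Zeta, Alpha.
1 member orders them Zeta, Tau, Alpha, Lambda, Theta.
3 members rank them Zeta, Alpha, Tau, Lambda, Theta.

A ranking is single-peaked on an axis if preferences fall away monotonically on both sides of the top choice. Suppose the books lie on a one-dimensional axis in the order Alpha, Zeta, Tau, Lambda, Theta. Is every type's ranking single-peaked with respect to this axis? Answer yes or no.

Axis positions: Alpha=1, Zeta=2, Tau=3, Lambda=4, Theta=5.
Type 1: ranking walks positions 5-1-4-2-3; Alpha is ranked above Lambda even though Lambda lies between Alpha and the peak Theta on the axis — preferences dip and rise again. Not single-peaked.
Type 2: ranking walks positions 5-3-2-1-4; Tau is ranked above Lambda even though Lambda lies between Tau and the peak Theta on the axis — preferences dip and rise again. Not single-peaked.
Type 3 (peak Theta at position 5): ranking walks positions 5-4-3-2-1, expanding outward from the peak — single-peaked.
Type 4 (peak Zeta at position 2): ranking walks positions 2-3-1-4-5, expanding outward from the peak — single-peaked.
Type 5 (peak Zeta at position 2): ranking walks positions 2-1-3-4-5, expanding outward from the peak — single-peaked.
Type 1 violates single-peakedness, so the profile is not single-peaked on this axis.

no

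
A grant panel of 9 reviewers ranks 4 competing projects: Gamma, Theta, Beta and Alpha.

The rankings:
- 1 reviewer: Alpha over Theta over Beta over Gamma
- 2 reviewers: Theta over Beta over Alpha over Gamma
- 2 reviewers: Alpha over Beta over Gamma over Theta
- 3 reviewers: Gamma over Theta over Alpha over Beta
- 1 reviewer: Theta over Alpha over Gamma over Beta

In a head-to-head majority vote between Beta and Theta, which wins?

Ballots ranking Beta above Theta: 2.
Ballots ranking Theta above Beta: 9 − 2 = 7.
Theta wins the head-to-head 7–2.

Theta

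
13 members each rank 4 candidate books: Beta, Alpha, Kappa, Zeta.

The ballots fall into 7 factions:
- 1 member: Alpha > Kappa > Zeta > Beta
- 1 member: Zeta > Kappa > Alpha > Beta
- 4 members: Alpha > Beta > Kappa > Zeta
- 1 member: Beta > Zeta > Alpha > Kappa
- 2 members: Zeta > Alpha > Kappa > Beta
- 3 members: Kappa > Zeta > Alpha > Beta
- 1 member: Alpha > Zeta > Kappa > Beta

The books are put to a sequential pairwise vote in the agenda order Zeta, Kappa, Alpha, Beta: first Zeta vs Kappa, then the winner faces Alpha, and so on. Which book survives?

Round 1: Zeta vs Kappa — 5–8, Kappa advances.
Round 2: Kappa vs Alpha — 4–9, Alpha advances.
Round 3: Alpha vs Beta — 12–1, Alpha advances.
The agenda winner is Alpha.

Alpha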